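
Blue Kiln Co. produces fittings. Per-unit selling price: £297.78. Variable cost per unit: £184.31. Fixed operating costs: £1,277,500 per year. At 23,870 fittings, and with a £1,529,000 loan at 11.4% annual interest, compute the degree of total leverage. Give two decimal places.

2.16

Contribution at this volume is 23,870 × £113.47 = £2,708,528.90.
EBIT = £2,708,528.90 − £1,277,500 = £1,431,028.90. Interest = £174,306.00.
DOL = £2,708,528.90 ÷ £1,431,028.90 = 1.8927; DFL = £1,431,028.90 ÷ £1,256,722.90 = 1.1387.
Combined leverage = 1.8927 × 1.1387 = 2.1552.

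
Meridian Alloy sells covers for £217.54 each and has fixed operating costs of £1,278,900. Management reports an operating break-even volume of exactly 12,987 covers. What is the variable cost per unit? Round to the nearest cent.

£119.06

At break-even, FC = Q × (P − VC), so P − VC = £1,278,900 ÷ 12,987 = £98.4754.
Hence VC = price − CM = £217.54 − £98.4754 = £119.06.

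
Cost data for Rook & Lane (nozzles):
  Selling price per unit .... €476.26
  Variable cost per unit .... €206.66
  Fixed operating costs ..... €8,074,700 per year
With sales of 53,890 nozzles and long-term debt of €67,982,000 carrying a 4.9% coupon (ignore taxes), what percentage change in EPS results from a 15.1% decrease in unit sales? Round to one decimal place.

-70.2%

Contribution at this volume is 53,890 × €269.60 = €14,528,744.00.
Operating income = contribution − fixed costs = €14,528,744.00 − €8,074,700 = €6,454,044.00.
After interest of €3,331,118.00, pre-tax earnings = €3,122,926.00.
DCL = total CM / (EBIT − I) = €14,528,744.00 / €3,122,926.00 = 4.6523.
EPS therefore changes by 4.6523 × (-15.1%) = -70.2%.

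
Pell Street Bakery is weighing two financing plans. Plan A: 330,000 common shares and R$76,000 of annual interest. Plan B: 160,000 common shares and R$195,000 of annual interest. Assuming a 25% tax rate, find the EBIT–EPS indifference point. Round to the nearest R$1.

R$307,000

At indifference, (EBIT − 76,000)(1 − t)/330,000 = (EBIT − 195,000)(1 − t)/160,000.
The (1 − t) factor cancels: (EBIT − 76,000) × 160,000 = (EBIT − 195,000) × 330,000.
EBIT × (330,000 − 160,000) = 195,000 × 330,000 − 76,000 × 160,000 = 52,190,000,000, so EBIT = 52,190,000,000 ÷ 170,000 = 307,000.00.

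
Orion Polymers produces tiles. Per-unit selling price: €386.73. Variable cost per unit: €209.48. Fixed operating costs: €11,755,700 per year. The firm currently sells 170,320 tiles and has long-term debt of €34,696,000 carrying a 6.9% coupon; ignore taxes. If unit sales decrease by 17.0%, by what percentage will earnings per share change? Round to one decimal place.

-32.0%

Total contribution margin = 170,320 × €177.25 = €30,189,220.00.
Operating income = contribution − fixed costs = €30,189,220.00 − €11,755,700 = €18,433,520.00.
After interest of €2,394,024.00, pre-tax earnings = €16,039,496.00.
Degree of combined leverage = contribution ÷ (EBIT − I) = €30,189,220.00 ÷ €16,039,496.00 = 1.8822.
EPS therefore changes by 1.8822 × (-17.0%) = -32.0%.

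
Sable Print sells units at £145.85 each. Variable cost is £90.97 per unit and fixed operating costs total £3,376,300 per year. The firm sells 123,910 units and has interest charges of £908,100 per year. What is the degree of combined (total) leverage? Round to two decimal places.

2.70

At 123,910 units, contribution = 123,910 × £54.88 = £6,800,180.80.
EBIT = £6,800,180.80 − £3,376,300 = £3,423,880.80. Interest = £908,100.00.
DOL = £6,800,180.80 ÷ £3,423,880.80 = 1.9861; DFL = £3,423,880.80 ÷ £2,515,780.80 = 1.3610.
DCL = DOL × DFL = 1.9861 × 1.3610 = 2.7031.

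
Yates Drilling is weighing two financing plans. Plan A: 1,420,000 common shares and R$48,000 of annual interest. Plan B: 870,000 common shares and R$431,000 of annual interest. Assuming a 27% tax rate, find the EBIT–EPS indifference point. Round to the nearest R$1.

R$1,036,836

At indifference, (EBIT − 48,000)(1 − t)/1,420,000 = (EBIT − 431,000)(1 − t)/870,000.
The (1 − t) factor cancels: (EBIT − 48,000) × 870,000 = (EBIT − 431,000) × 1,420,000.
EBIT × (1,420,000 − 870,000) = 431,000 × 1,420,000 − 48,000 × 870,000 = 570,260,000,000, so EBIT = 570,260,000,000 ÷ 550,000 = 1,036,836.36.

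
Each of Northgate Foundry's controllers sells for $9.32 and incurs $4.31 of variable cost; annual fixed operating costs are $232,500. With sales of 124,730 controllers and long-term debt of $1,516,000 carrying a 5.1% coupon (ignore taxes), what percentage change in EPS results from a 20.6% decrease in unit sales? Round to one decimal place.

Total contribution margin = 124,730 × $5.01 = $624,897.30.
Operating income = contribution − fixed costs = $624,897.30 − $232,500 = $392,397.30.
After interest of $77,316.00, pre-tax earnings = $315,081.30.
Degree of combined leverage = contribution ÷ (EBIT − I) = $624,897.30 ÷ $315,081.30 = 1.9833.
%ΔEPS = DCL × %ΔSales = 1.9833 × -20.6% = -40.9%.

-40.9%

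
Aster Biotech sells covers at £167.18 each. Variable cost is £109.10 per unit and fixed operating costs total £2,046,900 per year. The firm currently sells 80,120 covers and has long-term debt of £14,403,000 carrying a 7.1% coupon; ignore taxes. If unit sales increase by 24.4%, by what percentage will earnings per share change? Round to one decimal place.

+71.7%

At 80,120 units, contribution = 80,120 × £58.08 = £4,653,369.60.
EBIT = £4,653,369.60 − £2,046,900 = £2,606,469.60.
After interest of £1,022,613.00, pre-tax earnings = £1,583,856.60.
Degree of combined leverage = contribution ÷ (EBIT − I) = £4,653,369.60 ÷ £1,583,856.60 = 2.9380.
EPS therefore changes by 2.9380 × (+24.4%) = +71.7%.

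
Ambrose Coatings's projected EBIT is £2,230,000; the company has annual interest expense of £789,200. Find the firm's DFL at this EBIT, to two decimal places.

1.55

Annual interest charges come to £789,200.00.
DFL = EBIT ÷ (EBIT − I) = £2,230,000 ÷ (£2,230,000 − £789,200.00) = £2,230,000 ÷ £1,440,800.00 = 1.5478.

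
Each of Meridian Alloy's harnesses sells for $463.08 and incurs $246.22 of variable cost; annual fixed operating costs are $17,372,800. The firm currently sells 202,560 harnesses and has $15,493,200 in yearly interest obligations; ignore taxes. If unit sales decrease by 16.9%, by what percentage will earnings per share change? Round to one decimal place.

-67.1%

Total contribution margin = 202,560 × $216.86 = $43,927,161.60.
EBIT = $43,927,161.60 − $17,372,800 = $26,554,361.60.
Interest = $15,493,200.00, so EBIT − I = $11,061,161.60.
DCL = total CM / (EBIT − I) = $43,927,161.60 / $11,061,161.60 = 3.9713.
EPS therefore changes by 3.9713 × (-16.9%) = -67.1%.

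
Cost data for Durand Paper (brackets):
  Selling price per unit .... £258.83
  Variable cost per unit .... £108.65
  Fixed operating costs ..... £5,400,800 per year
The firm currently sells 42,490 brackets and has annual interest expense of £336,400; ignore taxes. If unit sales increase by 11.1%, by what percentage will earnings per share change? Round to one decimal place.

+110.0%

Total contribution margin = 42,490 × £150.18 = £6,381,148.20.
Subtracting fixed costs: EBIT = £6,381,148.20 − £5,400,800 = £980,348.20.
After interest of £336,400.00, pre-tax earnings = £643,948.20.
Degree of combined leverage = contribution ÷ (EBIT − I) = £6,381,148.20 ÷ £643,948.20 = 9.9094.
%ΔEPS = DCL × %ΔSales = 9.9094 × +11.1% = +110.0%.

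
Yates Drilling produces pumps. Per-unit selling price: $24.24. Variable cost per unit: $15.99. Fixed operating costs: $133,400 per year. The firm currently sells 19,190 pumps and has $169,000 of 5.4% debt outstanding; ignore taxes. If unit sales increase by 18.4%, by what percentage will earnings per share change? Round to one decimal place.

Contribution at this volume is 19,190 × $8.25 = $158,317.50.
Operating income = contribution − fixed costs = $158,317.50 − $133,400 = $24,917.50.
After interest of $9,126.00, pre-tax earnings = $15,791.50.
DCL = total CM / (EBIT − I) = $158,317.50 / $15,791.50 = 10.0255.
EPS therefore changes by 10.0255 × (+18.4%) = +184.5%.

+184.5%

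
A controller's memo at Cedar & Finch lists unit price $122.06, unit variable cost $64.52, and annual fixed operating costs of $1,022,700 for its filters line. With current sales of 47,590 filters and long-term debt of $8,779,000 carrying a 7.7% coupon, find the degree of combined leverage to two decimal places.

2.63

Total contribution margin = 47,590 × $57.54 = $2,738,328.60.
Operating income = contribution − fixed costs = $2,738,328.60 − $1,022,700 = $1,715,628.60. Interest = $675,983.00, so EBIT − I = $1,039,645.60.
DCL = contribution ÷ (EBIT − I) = $2,738,328.60 ÷ $1,039,645.60 = 2.6339.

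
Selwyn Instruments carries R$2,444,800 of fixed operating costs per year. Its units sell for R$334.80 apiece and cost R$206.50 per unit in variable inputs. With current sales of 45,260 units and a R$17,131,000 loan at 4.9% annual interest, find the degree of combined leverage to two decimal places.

2.30

Total contribution margin = 45,260 × R$128.30 = R$5,806,858.00.
Operating income = contribution − fixed costs = R$5,806,858.00 − R$2,444,800 = R$3,362,058.00. Interest = R$839,419.00.
DOL = R$5,806,858.00 ÷ R$3,362,058.00 = 1.7272; DFL = R$3,362,058.00 ÷ R$2,522,639.00 = 1.3328.
Combined leverage = 1.7272 × 1.3328 = 2.3020.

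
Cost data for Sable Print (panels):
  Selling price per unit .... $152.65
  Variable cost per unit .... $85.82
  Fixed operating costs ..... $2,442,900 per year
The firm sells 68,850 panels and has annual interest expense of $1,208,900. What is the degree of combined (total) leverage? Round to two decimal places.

At 68,850 units, contribution = 68,850 × $66.83 = $4,601,245.50.
Subtracting fixed costs: EBIT = $4,601,245.50 − $2,442,900 = $2,158,345.50. Interest = $1,208,900.00, so EBIT − I = $949,445.50.
DCL = contribution ÷ (EBIT − I) = $4,601,245.50 ÷ $949,445.50 = 4.8462.

4.85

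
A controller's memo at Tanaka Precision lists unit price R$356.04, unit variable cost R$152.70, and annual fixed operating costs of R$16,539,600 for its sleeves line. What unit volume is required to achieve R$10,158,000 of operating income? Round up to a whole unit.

Unit CM = price − variable cost = R$356.04 − R$152.70 = R$203.34.
Required volume = (fixed costs + target profit) ÷ CM = (R$16,539,600 + R$10,158,000) ÷ R$203.34 = 131,295.37, so 131,296 sleeves.

131,296 sleeves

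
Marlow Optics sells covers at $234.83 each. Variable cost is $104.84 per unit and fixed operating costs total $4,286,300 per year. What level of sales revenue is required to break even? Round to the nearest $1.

$7,743,302

CM per unit = $234.83 − $104.84 = $129.99; CM ratio = $129.99 / $234.83 = 0.5535.
Break-even revenue = fixed costs × price ÷ CM = $4,286,300 × $234.83 ÷ $129.99 = $7,743,302.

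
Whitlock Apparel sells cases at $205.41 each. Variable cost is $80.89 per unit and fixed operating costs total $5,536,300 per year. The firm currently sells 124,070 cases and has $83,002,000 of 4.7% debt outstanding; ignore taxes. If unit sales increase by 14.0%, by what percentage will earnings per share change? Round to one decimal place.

Contribution at this volume is 124,070 × $124.52 = $15,449,196.40.
Subtracting fixed costs: EBIT = $15,449,196.40 − $5,536,300 = $9,912,896.40.
Interest = $3,901,094.00, so EBIT − I = $6,011,802.40.
Degree of combined leverage = contribution ÷ (EBIT − I) = $15,449,196.40 ÷ $6,011,802.40 = 2.5698.
%ΔEPS = DCL × %ΔSales = 2.5698 × +14.0% = +36.0%.

+36.0%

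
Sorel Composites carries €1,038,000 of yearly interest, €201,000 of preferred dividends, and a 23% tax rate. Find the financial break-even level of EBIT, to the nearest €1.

€1,299,039

Preferred dividends are paid after tax, so their pre-tax equivalent is €201,000 ÷ (1 − 0.23) = €261,038.96.
Financial break-even EBIT = interest + D_p ÷ (1 − t) = €1,038,000 + €261,038.96 = €1,299,038.96.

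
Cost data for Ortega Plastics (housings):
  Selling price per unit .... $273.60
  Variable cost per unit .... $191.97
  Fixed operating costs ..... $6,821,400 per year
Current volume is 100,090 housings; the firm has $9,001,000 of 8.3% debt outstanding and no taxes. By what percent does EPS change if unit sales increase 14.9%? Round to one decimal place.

+202.3%

At 100,090 units, contribution = 100,090 × $81.63 = $8,170,346.70.
Subtracting fixed costs: EBIT = $8,170,346.70 − $6,821,400 = $1,348,946.70.
Interest = $747,083.00, so EBIT − I = $601,863.70.
Degree of combined leverage = contribution ÷ (EBIT − I) = $8,170,346.70 ÷ $601,863.70 = 13.5751.
%ΔEPS = DCL × %ΔSales = 13.5751 × +14.9% = +202.3%.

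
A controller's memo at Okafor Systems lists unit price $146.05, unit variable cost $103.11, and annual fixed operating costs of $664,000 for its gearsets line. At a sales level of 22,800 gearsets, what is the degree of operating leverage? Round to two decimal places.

3.11

Total contribution margin = 22,800 × $42.94 = $979,032.00.
Operating income = contribution − fixed costs = $979,032.00 − $664,000 = $315,032.00.
Degree of operating leverage = $979,032.00 / $315,032.00 = 3.1077.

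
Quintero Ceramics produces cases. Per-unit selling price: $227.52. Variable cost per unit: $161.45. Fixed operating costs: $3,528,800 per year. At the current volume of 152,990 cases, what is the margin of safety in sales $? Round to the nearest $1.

Contribution margin per unit = $227.52 − $161.45 = $66.07. Break-even units = $3,528,800 ÷ $66.07 = 53,410.02; break-even revenue = 53,410.02 × $227.52 = $12,151,847.68.
Current sales = 152,990 × $227.52 = $34,808,284.80.
Margin of safety = $34,808,284.80 − $12,151,847.68 = $22,656,437.

$22,656,437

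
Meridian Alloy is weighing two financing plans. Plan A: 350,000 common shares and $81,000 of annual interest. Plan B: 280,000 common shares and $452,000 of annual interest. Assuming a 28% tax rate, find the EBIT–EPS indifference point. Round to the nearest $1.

$1,936,000

At indifference, (EBIT − 81,000)(1 − t)/350,000 = (EBIT − 452,000)(1 − t)/280,000.
Cancelling (1 − t) and cross-multiplying: 280,000·(EBIT − 81,000) = 350,000·(EBIT − 452,000).
EBIT × (350,000 − 280,000) = 452,000 × 350,000 − 81,000 × 280,000 = 135,520,000,000, so EBIT = 135,520,000,000 ÷ 70,000 = 1,936,000.00.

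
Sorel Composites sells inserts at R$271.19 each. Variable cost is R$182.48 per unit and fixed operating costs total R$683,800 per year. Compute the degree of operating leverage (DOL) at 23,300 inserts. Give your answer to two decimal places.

Contribution at this volume is 23,300 × R$88.71 = R$2,066,943.00.
EBIT = R$2,066,943.00 − R$683,800 = R$1,383,143.00.
So DOL = total CM / EBIT = R$2,066,943.00 / R$1,383,143.00 = 1.4944.

1.49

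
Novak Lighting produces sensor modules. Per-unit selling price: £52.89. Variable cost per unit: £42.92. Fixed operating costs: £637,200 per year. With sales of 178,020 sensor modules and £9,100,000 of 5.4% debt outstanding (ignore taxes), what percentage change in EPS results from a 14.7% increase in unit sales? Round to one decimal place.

At 178,020 units, contribution = 178,020 × £9.97 = £1,774,859.40.
Subtracting fixed costs: EBIT = £1,774,859.40 − £637,200 = £1,137,659.40.
Interest = £491,400.00, so EBIT − I = £646,259.40.
Degree of combined leverage = contribution ÷ (EBIT − I) = £1,774,859.40 ÷ £646,259.40 = 2.7464.
EPS therefore changes by 2.7464 × (+14.7%) = +40.4%.

+40.4%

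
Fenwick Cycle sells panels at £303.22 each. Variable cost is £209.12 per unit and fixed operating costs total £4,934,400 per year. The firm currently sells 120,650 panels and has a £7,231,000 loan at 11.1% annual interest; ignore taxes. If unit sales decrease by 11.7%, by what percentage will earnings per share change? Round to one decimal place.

-23.7%

At 120,650 units, contribution = 120,650 × £94.10 = £11,353,165.00.
Subtracting fixed costs: EBIT = £11,353,165.00 − £4,934,400 = £6,418,765.00.
After interest of £802,641.00, pre-tax earnings = £5,616,124.00.
Degree of combined leverage = contribution ÷ (EBIT − I) = £11,353,165.00 ÷ £5,616,124.00 = 2.0215.
EPS therefore changes by 2.0215 × (-11.7%) = -23.7%.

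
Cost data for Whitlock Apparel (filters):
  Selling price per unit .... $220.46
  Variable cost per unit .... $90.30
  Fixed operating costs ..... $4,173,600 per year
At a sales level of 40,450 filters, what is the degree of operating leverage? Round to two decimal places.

4.82

Total contribution margin = 40,450 × $130.16 = $5,264,972.00.
Operating income = contribution − fixed costs = $5,264,972.00 − $4,173,600 = $1,091,372.00.
DOL = contribution ÷ EBIT = $5,264,972.00 ÷ $1,091,372.00 = 4.8242.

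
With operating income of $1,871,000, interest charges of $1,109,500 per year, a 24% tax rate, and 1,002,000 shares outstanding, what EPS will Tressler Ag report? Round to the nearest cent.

Pre-tax income = $1,871,000 − $1,109,500.00 = $761,500.00.
After tax at 24%: net income = $761,500.00 × 0.76 = $578,740.00.
Per share: $578,740.00 / 1,002,000 shares = $0.58.

$0.58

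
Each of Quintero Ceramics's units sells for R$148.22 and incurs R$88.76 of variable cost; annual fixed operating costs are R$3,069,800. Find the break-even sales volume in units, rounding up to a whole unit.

Contribution margin per unit = R$148.22 − R$88.76 = R$59.46.
Break-even Q = R$3,069,800 / R$59.46 = 51,627.99 → 51,628 units.

51,628 units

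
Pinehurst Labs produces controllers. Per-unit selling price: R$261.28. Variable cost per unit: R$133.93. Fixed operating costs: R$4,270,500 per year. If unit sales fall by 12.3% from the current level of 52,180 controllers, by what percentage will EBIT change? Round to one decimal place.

Total contribution margin = 52,180 × R$127.35 = R$6,645,123.00.
Subtracting fixed costs: EBIT = R$6,645,123.00 − R$4,270,500 = R$2,374,623.00.
DOL = contribution ÷ EBIT = R$6,645,123.00 ÷ R$2,374,623.00 = 2.7984.
So EBIT moves 2.7984 × (-12.3%) = -34.4%.

-34.4%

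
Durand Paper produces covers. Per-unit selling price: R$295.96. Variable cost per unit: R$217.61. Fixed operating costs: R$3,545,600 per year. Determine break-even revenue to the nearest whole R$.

R$13,393,182

CM per unit = R$295.96 − R$217.61 = R$78.35; CM ratio = R$78.35 / R$295.96 = 0.2647.
Break-even sales = FC ÷ CM ratio = R$3,545,600 × R$295.96 / R$78.35 = R$13,393,182.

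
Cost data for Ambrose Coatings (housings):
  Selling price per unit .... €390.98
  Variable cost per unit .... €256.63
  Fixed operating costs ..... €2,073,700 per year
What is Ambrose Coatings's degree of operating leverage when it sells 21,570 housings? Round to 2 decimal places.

3.52

At 21,570 units, contribution = 21,570 × €134.35 = €2,897,929.50.
Subtracting fixed costs: EBIT = €2,897,929.50 − €2,073,700 = €824,229.50.
So DOL = total CM / EBIT = €2,897,929.50 / €824,229.50 = 3.5159.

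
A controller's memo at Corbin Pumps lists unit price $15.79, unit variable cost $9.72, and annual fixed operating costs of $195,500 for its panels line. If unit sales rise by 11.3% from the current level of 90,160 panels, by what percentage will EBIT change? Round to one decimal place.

+17.6%

Contribution at this volume is 90,160 × $6.07 = $547,271.20.
Operating income = contribution − fixed costs = $547,271.20 − $195,500 = $351,771.20.
So DOL = total CM / EBIT = $547,271.20 / $351,771.20 = 1.5558.
So EBIT moves 1.5558 × (+11.3%) = +17.6%.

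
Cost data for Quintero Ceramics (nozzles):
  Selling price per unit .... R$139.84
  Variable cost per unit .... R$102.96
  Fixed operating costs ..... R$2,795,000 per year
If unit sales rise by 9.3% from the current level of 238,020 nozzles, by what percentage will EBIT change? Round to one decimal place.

+13.6%

Contribution at this volume is 238,020 × R$36.88 = R$8,778,177.60.
EBIT = R$8,778,177.60 − R$2,795,000 = R$5,983,177.60.
Degree of operating leverage = R$8,778,177.60 / R$5,983,177.60 = 1.4671.
So EBIT moves 1.4671 × (+9.3%) = +13.6%.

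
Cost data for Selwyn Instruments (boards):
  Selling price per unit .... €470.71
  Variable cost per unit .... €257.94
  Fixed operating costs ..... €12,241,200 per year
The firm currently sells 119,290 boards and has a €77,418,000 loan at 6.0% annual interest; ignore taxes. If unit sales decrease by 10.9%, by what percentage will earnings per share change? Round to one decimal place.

Contribution at this volume is 119,290 × €212.77 = €25,381,333.30.
Operating income = contribution − fixed costs = €25,381,333.30 − €12,241,200 = €13,140,133.30.
Interest = €4,645,080.00, so EBIT − I = €8,495,053.30.
Degree of combined leverage = contribution ÷ (EBIT − I) = €25,381,333.30 ÷ €8,495,053.30 = 2.9878.
EPS therefore changes by 2.9878 × (-10.9%) = -32.6%.

-32.6%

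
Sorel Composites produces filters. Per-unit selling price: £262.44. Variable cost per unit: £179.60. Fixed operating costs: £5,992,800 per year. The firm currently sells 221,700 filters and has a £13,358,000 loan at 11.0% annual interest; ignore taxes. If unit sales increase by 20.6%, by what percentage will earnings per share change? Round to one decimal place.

+34.7%

Total contribution margin = 221,700 × £82.84 = £18,365,628.00.
EBIT = £18,365,628.00 − £5,992,800 = £12,372,828.00.
Interest = £1,469,380.00, so EBIT − I = £10,903,448.00.
Degree of combined leverage = contribution ÷ (EBIT − I) = £18,365,628.00 ÷ £10,903,448.00 = 1.6844.
EPS therefore changes by 1.6844 × (+20.6%) = +34.7%.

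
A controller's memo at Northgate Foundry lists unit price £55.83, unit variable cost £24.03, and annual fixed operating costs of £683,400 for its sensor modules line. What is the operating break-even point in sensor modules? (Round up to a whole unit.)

21,491 sensor modules

Unit CM = price − variable cost = £55.83 − £24.03 = £31.80.
Units to break even: £683,400 ÷ £31.80 = 21,490.57, rounded up to 21,491.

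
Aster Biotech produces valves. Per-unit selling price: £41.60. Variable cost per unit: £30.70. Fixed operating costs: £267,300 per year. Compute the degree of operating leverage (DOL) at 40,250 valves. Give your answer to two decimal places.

Total contribution margin = 40,250 × £10.90 = £438,725.00.
Operating income = contribution − fixed costs = £438,725.00 − £267,300 = £171,425.00.
DOL = contribution ÷ EBIT = £438,725.00 ÷ £171,425.00 = 2.5593.

2.56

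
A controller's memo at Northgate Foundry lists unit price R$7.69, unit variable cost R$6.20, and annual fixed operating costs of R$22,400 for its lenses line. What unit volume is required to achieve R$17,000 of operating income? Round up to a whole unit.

26,443 lenses

Contribution margin per unit = R$7.69 − R$6.20 = R$1.49.
Units = (FC + target) / CM = (R$22,400 + R$17,000) / R$1.49 = 26,442.95, so 26,443 lenses.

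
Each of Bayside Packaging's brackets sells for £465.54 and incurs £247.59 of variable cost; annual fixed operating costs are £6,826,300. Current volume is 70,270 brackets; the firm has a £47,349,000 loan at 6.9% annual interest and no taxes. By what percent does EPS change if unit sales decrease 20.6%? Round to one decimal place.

-60.4%

At 70,270 units, contribution = 70,270 × £217.95 = £15,315,346.50.
Operating income = contribution − fixed costs = £15,315,346.50 − £6,826,300 = £8,489,046.50.
After interest of £3,267,081.00, pre-tax earnings = £5,221,965.50.
DCL = total CM / (EBIT − I) = £15,315,346.50 / £5,221,965.50 = 2.9329.
%ΔEPS = DCL × %ΔSales = 2.9329 × -20.6% = -60.4%.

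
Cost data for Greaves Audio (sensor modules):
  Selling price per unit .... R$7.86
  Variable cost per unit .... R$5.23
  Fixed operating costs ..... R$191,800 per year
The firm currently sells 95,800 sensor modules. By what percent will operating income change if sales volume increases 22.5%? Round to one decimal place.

Contribution at this volume is 95,800 × R$2.63 = R$251,954.00.
Operating income = contribution − fixed costs = R$251,954.00 − R$191,800 = R$60,154.00.
So DOL = total CM / EBIT = R$251,954.00 / R$60,154.00 = 4.1885.
So EBIT moves 4.1885 × (+22.5%) = +94.2%.

+94.2%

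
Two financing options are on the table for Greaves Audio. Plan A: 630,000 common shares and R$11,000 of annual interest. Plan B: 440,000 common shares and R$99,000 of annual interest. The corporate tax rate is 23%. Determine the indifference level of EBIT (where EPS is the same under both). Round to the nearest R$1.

Set EPS_A = EPS_B: (EBIT − R$11,000)(1 − 0.23) ÷ 630,000 = (EBIT − R$99,000)(1 − 0.23) ÷ 440,000.
Cancelling (1 − t) and cross-multiplying: 440,000·(EBIT − 11,000) = 630,000·(EBIT − 99,000).
EBIT × (630,000 − 440,000) = 99,000 × 630,000 − 11,000 × 440,000 = 57,530,000,000, so EBIT = 57,530,000,000 ÷ 190,000 = 302,789.47.

R$302,789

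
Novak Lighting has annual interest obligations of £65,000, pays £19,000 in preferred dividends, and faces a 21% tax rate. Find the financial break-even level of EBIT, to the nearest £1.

£89,051

Preferred dividends are paid after tax, so their pre-tax equivalent is £19,000 ÷ (1 − 0.21) = £24,050.63.
Financial break-even EBIT = interest + D_p ÷ (1 − t) = £65,000 + £24,050.63 = £89,050.63.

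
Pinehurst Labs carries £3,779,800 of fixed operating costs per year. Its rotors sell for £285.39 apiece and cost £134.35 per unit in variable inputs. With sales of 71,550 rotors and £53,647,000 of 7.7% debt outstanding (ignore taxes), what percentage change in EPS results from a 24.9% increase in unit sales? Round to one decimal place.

+92.9%

At 71,550 units, contribution = 71,550 × £151.04 = £10,806,912.00.
Operating income = contribution − fixed costs = £10,806,912.00 − £3,779,800 = £7,027,112.00.
Interest = £4,130,819.00, so EBIT − I = £2,896,293.00.
Degree of combined leverage = contribution ÷ (EBIT − I) = £10,806,912.00 ÷ £2,896,293.00 = 3.7313.
EPS therefore changes by 3.7313 × (+24.9%) = +92.9%.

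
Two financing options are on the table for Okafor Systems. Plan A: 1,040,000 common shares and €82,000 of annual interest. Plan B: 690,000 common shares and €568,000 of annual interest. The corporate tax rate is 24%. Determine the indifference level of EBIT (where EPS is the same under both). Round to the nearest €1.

Set EPS_A = EPS_B: (EBIT − €82,000)(1 − 0.24) ÷ 1,040,000 = (EBIT − €568,000)(1 − 0.24) ÷ 690,000.
Cancelling (1 − t) and cross-multiplying: 690,000·(EBIT − 82,000) = 1,040,000·(EBIT − 568,000).
EBIT × (1,040,000 − 690,000) = 568,000 × 1,040,000 − 82,000 × 690,000 = 534,140,000,000, so EBIT = 534,140,000,000 ÷ 350,000 = 1,526,114.29.

€1,526,114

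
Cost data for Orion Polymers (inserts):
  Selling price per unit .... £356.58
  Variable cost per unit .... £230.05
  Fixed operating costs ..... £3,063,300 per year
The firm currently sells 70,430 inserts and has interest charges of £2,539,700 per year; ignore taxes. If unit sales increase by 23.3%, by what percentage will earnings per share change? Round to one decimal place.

At 70,430 units, contribution = 70,430 × £126.53 = £8,911,507.90.
Subtracting fixed costs: EBIT = £8,911,507.90 − £3,063,300 = £5,848,207.90.
After interest of £2,539,700.00, pre-tax earnings = £3,308,507.90.
DCL = total CM / (EBIT − I) = £8,911,507.90 / £3,308,507.90 = 2.6935.
EPS therefore changes by 2.6935 × (+23.3%) = +62.8%.

+62.8%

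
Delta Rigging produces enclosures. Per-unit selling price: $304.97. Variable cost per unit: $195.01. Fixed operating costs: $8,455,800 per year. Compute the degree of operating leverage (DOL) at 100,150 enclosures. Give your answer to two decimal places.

4.31

Total contribution margin = 100,150 × $109.96 = $11,012,494.00.
EBIT = $11,012,494.00 − $8,455,800 = $2,556,694.00.
So DOL = total CM / EBIT = $11,012,494.00 / $2,556,694.00 = 4.3073.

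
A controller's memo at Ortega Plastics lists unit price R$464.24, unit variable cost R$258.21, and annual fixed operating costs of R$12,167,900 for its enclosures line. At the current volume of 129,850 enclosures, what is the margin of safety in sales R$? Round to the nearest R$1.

Contribution margin per unit = R$464.24 − R$258.21 = R$206.03. Break-even units = R$12,167,900 ÷ R$206.03 = 59,058.87; break-even revenue = 59,058.87 × R$464.24 = R$27,417,492.09.
Actual sales revenue = 129,850 × R$464.24 = R$60,281,564.00.
Margin of safety = R$60,281,564.00 − R$27,417,492.09 = R$32,864,072.

R$32,864,072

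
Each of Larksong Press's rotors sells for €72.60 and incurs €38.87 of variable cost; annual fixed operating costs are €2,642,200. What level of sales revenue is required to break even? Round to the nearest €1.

Contribution margin per unit = €72.60 − €38.87 = €33.73, a CM ratio of €33.73 ÷ €72.60 = 0.4646.
Break-even revenue = fixed costs × price ÷ CM = €2,642,200 × €72.60 ÷ €33.73 = €5,687,036.

€5,687,036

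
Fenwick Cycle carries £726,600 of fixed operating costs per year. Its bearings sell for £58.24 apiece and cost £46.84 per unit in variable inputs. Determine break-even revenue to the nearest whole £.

£3,712,034

CM per unit = £58.24 − £46.84 = £11.40; CM ratio = £11.40 / £58.24 = 0.1957.
Break-even revenue = fixed costs × price ÷ CM = £726,600 × £58.24 ÷ £11.40 = £3,712,034.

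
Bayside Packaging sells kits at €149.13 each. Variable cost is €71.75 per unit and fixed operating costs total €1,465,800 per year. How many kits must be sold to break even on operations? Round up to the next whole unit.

18,943 kits

Contribution margin per unit = €149.13 − €71.75 = €77.38.
Units to break even: €1,465,800 ÷ €77.38 = 18,942.88, rounded up to 18,943.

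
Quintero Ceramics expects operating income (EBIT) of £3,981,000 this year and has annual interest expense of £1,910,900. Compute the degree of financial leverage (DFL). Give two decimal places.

1.92

Annual interest charges come to £1,910,900.00.
DFL = EBIT ÷ (EBIT − I) = £3,981,000 ÷ (£3,981,000 − £1,910,900.00) = £3,981,000 ÷ £2,070,100.00 = 1.9231.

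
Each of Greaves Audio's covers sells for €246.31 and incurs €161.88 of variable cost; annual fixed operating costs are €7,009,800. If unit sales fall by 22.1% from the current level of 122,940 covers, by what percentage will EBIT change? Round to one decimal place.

At 122,940 units, contribution = 122,940 × €84.43 = €10,379,824.20.
Subtracting fixed costs: EBIT = €10,379,824.20 − €7,009,800 = €3,370,024.20.
So DOL = total CM / EBIT = €10,379,824.20 / €3,370,024.20 = 3.0800.
Operating income changes by 3.0800 × -22.1% = -68.1%.

-68.1%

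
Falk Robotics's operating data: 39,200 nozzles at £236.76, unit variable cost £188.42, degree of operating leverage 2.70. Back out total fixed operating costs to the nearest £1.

Contribution at this volume is 39,200 × £48.34 = £1,894,928.00.
Since DOL = CM ÷ EBIT, EBIT = £1,894,928.00 ÷ 2.70 = £701,825.19.
And FC = contribution − EBIT = £1,894,928.00 − £701,825.19 = £1,193,103.

£1,193,103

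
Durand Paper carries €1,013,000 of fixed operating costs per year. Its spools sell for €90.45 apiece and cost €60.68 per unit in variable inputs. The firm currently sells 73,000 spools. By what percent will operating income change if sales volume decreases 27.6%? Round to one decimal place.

At 73,000 units, contribution = 73,000 × €29.77 = €2,173,210.00.
EBIT = €2,173,210.00 − €1,013,000 = €1,160,210.00.
DOL = contribution ÷ EBIT = €2,173,210.00 ÷ €1,160,210.00 = 1.8731.
%ΔEBIT = DOL × %ΔSales = 1.8731 × -27.6% = -51.7%.

-51.7%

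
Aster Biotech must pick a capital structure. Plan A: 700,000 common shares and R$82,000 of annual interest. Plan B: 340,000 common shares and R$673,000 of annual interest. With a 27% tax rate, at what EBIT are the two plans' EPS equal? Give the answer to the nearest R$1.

At indifference, (EBIT − 82,000)(1 − t)/700,000 = (EBIT − 673,000)(1 − t)/340,000.
The (1 − t) factor cancels: (EBIT − 82,000) × 340,000 = (EBIT − 673,000) × 700,000.
Solving, EBIT = (673,000·700,000 − 82,000·340,000) / (700,000 − 340,000) = 443,220,000,000 / 360,000 = 1,231,166.67.

R$1,231,167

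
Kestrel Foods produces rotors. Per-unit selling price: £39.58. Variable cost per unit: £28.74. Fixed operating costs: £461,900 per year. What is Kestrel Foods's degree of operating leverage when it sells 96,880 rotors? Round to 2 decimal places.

Total contribution margin = 96,880 × £10.84 = £1,050,179.20.
EBIT = £1,050,179.20 − £461,900 = £588,279.20.
Degree of operating leverage = £1,050,179.20 / £588,279.20 = 1.7852.

1.79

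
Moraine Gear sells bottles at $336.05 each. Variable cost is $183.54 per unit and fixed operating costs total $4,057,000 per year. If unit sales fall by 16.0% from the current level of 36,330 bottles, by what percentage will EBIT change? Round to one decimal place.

-59.8%

At 36,330 units, contribution = 36,330 × $152.51 = $5,540,688.30.
Subtracting fixed costs: EBIT = $5,540,688.30 − $4,057,000 = $1,483,688.30.
DOL = contribution ÷ EBIT = $5,540,688.30 ÷ $1,483,688.30 = 3.7344.
So EBIT moves 3.7344 × (-16.0%) = -59.8%.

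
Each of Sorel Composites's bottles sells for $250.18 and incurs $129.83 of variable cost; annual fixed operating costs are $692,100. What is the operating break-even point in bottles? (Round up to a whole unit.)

Contribution margin per unit = $250.18 − $129.83 = $120.35.
Units to break even: $692,100 ÷ $120.35 = 5,750.73, rounded up to 5,751.

5,751 bottles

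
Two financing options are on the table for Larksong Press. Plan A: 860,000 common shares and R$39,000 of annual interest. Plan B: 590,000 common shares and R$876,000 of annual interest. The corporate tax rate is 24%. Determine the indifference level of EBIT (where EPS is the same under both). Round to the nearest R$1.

R$2,705,000

Set EPS_A = EPS_B: (EBIT − R$39,000)(1 − 0.24) ÷ 860,000 = (EBIT − R$876,000)(1 − 0.24) ÷ 590,000.
Cancelling (1 − t) and cross-multiplying: 590,000·(EBIT − 39,000) = 860,000·(EBIT − 876,000).
Solving, EBIT = (876,000·860,000 − 39,000·590,000) / (860,000 − 590,000) = 730,350,000,000 / 270,000 = 2,705,000.00.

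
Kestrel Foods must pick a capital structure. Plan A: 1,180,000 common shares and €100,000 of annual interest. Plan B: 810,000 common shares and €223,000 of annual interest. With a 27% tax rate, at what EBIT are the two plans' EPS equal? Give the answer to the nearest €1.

Set EPS_A = EPS_B: (EBIT − €100,000)(1 − 0.27) ÷ 1,180,000 = (EBIT − €223,000)(1 − 0.27) ÷ 810,000.
The (1 − t) factor cancels: (EBIT − 100,000) × 810,000 = (EBIT − 223,000) × 1,180,000.
Solving, EBIT = (223,000·1,180,000 − 100,000·810,000) / (1,180,000 − 810,000) = 182,140,000,000 / 370,000 = 492,270.27.

€492,270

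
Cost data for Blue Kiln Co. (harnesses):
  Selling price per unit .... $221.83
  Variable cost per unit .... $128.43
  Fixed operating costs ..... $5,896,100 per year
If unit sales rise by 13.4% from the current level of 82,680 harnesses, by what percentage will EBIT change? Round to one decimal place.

+56.7%

Total contribution margin = 82,680 × $93.40 = $7,722,312.00.
Subtracting fixed costs: EBIT = $7,722,312.00 − $5,896,100 = $1,826,212.00.
DOL = contribution ÷ EBIT = $7,722,312.00 ÷ $1,826,212.00 = 4.2286.
Operating income changes by 4.2286 × +13.4% = +56.7%.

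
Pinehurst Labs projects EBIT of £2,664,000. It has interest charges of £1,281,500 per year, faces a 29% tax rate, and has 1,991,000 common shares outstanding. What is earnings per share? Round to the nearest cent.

Interest = £1,281,500.00, so EBT = £2,664,000 − £1,281,500.00 = £1,382,500.00.
Net income = £1,382,500.00 × (1 − 0.29) = £981,575.00.
EPS = £981,575.00 ÷ 1,991,000 = £0.49.

£0.49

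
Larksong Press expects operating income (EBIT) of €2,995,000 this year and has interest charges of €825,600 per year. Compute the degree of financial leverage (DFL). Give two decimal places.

1.38

Annual interest charges come to €825,600.00.
Degree of financial leverage = EBIT / (EBIT − interest) = €2,995,000 / €2,169,400.00 = 1.3806.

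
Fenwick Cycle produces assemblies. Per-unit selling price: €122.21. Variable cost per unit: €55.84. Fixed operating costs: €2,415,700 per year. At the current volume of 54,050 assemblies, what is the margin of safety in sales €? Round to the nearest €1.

Each unit contributes €122.21 − €55.84 = €66.37. Break-even units = €2,415,700 ÷ €66.37 = 36,397.47; break-even revenue = 36,397.47 × €122.21 = €4,448,134.65.
Current sales = 54,050 × €122.21 = €6,605,450.50.
Margin of safety = €6,605,450.50 − €4,448,134.65 = €2,157,316.

€2,157,316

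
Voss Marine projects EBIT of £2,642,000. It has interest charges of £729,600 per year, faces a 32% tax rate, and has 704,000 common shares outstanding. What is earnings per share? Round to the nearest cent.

Interest = £729,600.00, so EBT = £2,642,000 − £729,600.00 = £1,912,400.00.
After tax at 32%: net income = £1,912,400.00 × 0.68 = £1,300,432.00.
EPS = £1,300,432.00 ÷ 704,000 = £1.85.

£1.85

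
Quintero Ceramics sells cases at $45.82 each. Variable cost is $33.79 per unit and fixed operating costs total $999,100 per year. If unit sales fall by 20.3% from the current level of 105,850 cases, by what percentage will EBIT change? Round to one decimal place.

Total contribution margin = 105,850 × $12.03 = $1,273,375.50.
EBIT = $1,273,375.50 − $999,100 = $274,275.50.
So DOL = total CM / EBIT = $1,273,375.50 / $274,275.50 = 4.6427.
Operating income changes by 4.6427 × -20.3% = -94.2%.

-94.2%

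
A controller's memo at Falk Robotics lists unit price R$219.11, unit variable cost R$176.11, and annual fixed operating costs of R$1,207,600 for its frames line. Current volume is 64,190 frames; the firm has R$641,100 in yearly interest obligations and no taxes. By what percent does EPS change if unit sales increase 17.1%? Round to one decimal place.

+51.8%

Contribution at this volume is 64,190 × R$43.00 = R$2,760,170.00.
Subtracting fixed costs: EBIT = R$2,760,170.00 − R$1,207,600 = R$1,552,570.00.
Interest = R$641,100.00, so EBIT − I = R$911,470.00.
Degree of combined leverage = contribution ÷ (EBIT − I) = R$2,760,170.00 ÷ R$911,470.00 = 3.0283.
%ΔEPS = DCL × %ΔSales = 3.0283 × +17.1% = +51.8%.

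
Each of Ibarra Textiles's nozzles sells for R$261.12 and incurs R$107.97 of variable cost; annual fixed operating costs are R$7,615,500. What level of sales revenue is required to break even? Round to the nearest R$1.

Contribution margin per unit = R$261.12 − R$107.97 = R$153.15, a CM ratio of R$153.15 ÷ R$261.12 = 0.5865.
Break-even revenue = fixed costs × price ÷ CM = R$7,615,500 × R$261.12 ÷ R$153.15 = R$12,984,390.

R$12,984,390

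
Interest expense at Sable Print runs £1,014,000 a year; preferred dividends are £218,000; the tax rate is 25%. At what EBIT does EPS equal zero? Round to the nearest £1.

Preferred dividends are paid after tax, so their pre-tax equivalent is £218,000 ÷ (1 − 0.25) = £290,666.67.
EPS = 0 when EBIT covers interest plus the pre-tax preferred burden: £1,014,000 + £290,666.67 = £1,304,666.67.

£1,304,667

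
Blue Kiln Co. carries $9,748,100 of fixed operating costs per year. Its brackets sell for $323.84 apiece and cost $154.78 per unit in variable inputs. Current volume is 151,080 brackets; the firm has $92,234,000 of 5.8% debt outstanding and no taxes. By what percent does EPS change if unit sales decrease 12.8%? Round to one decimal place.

-31.3%

Total contribution margin = 151,080 × $169.06 = $25,541,584.80.
EBIT = $25,541,584.80 − $9,748,100 = $15,793,484.80.
After interest of $5,349,572.00, pre-tax earnings = $10,443,912.80.
Degree of combined leverage = contribution ÷ (EBIT − I) = $25,541,584.80 ÷ $10,443,912.80 = 2.4456.
%ΔEPS = DCL × %ΔSales = 2.4456 × -12.8% = -31.3%.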